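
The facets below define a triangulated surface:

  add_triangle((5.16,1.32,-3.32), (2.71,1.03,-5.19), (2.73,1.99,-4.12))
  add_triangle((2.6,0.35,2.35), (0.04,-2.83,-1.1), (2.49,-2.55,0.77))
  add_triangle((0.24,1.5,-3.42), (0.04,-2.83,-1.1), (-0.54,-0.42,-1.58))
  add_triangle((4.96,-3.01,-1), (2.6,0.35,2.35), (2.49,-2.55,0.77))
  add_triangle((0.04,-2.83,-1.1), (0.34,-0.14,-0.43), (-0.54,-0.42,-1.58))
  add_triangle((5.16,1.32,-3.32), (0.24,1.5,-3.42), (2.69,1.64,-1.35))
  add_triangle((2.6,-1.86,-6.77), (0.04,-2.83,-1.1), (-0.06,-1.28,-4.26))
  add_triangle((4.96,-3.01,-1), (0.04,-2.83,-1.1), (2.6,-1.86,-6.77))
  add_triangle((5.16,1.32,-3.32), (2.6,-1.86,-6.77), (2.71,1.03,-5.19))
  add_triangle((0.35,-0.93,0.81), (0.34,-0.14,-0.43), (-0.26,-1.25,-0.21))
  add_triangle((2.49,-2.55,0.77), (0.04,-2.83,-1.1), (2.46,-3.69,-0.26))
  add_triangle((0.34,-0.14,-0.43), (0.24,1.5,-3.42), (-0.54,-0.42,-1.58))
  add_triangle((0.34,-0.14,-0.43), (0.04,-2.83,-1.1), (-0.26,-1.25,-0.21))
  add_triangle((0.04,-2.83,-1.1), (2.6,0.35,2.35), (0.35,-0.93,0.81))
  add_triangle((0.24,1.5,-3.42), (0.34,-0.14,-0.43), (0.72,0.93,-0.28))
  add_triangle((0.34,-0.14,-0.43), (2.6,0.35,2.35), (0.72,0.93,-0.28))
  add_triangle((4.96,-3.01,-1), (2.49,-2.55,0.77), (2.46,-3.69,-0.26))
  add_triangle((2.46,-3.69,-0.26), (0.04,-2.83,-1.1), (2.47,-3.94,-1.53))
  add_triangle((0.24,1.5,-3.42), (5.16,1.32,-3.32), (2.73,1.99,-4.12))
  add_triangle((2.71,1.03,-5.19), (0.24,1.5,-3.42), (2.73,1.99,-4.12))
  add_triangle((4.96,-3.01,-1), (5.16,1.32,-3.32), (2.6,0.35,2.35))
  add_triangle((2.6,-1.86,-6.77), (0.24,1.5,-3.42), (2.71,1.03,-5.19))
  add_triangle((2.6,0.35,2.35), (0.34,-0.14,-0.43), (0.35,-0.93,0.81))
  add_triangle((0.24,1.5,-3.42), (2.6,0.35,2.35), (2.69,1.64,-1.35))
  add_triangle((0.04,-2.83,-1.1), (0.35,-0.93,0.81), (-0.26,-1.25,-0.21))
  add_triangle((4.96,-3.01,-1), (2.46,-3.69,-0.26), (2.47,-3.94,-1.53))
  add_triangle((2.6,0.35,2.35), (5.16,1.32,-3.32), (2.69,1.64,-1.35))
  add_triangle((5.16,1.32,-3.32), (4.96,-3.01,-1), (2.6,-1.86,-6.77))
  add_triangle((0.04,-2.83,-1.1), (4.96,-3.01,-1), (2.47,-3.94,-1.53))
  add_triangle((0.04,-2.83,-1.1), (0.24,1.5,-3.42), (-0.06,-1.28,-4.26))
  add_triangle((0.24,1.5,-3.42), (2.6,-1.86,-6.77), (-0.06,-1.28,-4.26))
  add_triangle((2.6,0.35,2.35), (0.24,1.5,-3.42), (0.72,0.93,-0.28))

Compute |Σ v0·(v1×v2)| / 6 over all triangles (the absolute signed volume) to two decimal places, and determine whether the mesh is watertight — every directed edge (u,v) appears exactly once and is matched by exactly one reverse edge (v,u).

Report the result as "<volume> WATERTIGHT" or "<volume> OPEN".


98.82 WATERTIGHT

Per-triangle v0·(v1×v2)/6:
  t1: +3.1437
  t2: +0.3987
  t3: +1.2053
  t4: +4.4957
  t5: -0.3226
  t6: +3.1443
  t7: +4.7901
  t8: +14.2318
  t9: +8.9602
  t10: -0.1203
  t11: +0.6410
  t12: -0.3185
  t13: +0.0052
  t14: +1.0876
  t15: -0.2737
  t16: -0.3411
  t17: +2.1077
  t18: +1.3356
  t19: -0.7033
  t20: +1.9787
  t21: +14.2095
  t22: +4.9477
  t23: -0.3519
  t24: +0.3910
  t25: +0.1973
  t26: +2.3506
  t27: +3.3963
  t28: +23.5151
  t29: -0.1902
  t30: -0.6110
  t31: +4.8014
  t32: +0.7210
Σ = +98.8229 → |volume| = 98.82

Directed edges: 96 total, each appears once with its reverse present → watertight.


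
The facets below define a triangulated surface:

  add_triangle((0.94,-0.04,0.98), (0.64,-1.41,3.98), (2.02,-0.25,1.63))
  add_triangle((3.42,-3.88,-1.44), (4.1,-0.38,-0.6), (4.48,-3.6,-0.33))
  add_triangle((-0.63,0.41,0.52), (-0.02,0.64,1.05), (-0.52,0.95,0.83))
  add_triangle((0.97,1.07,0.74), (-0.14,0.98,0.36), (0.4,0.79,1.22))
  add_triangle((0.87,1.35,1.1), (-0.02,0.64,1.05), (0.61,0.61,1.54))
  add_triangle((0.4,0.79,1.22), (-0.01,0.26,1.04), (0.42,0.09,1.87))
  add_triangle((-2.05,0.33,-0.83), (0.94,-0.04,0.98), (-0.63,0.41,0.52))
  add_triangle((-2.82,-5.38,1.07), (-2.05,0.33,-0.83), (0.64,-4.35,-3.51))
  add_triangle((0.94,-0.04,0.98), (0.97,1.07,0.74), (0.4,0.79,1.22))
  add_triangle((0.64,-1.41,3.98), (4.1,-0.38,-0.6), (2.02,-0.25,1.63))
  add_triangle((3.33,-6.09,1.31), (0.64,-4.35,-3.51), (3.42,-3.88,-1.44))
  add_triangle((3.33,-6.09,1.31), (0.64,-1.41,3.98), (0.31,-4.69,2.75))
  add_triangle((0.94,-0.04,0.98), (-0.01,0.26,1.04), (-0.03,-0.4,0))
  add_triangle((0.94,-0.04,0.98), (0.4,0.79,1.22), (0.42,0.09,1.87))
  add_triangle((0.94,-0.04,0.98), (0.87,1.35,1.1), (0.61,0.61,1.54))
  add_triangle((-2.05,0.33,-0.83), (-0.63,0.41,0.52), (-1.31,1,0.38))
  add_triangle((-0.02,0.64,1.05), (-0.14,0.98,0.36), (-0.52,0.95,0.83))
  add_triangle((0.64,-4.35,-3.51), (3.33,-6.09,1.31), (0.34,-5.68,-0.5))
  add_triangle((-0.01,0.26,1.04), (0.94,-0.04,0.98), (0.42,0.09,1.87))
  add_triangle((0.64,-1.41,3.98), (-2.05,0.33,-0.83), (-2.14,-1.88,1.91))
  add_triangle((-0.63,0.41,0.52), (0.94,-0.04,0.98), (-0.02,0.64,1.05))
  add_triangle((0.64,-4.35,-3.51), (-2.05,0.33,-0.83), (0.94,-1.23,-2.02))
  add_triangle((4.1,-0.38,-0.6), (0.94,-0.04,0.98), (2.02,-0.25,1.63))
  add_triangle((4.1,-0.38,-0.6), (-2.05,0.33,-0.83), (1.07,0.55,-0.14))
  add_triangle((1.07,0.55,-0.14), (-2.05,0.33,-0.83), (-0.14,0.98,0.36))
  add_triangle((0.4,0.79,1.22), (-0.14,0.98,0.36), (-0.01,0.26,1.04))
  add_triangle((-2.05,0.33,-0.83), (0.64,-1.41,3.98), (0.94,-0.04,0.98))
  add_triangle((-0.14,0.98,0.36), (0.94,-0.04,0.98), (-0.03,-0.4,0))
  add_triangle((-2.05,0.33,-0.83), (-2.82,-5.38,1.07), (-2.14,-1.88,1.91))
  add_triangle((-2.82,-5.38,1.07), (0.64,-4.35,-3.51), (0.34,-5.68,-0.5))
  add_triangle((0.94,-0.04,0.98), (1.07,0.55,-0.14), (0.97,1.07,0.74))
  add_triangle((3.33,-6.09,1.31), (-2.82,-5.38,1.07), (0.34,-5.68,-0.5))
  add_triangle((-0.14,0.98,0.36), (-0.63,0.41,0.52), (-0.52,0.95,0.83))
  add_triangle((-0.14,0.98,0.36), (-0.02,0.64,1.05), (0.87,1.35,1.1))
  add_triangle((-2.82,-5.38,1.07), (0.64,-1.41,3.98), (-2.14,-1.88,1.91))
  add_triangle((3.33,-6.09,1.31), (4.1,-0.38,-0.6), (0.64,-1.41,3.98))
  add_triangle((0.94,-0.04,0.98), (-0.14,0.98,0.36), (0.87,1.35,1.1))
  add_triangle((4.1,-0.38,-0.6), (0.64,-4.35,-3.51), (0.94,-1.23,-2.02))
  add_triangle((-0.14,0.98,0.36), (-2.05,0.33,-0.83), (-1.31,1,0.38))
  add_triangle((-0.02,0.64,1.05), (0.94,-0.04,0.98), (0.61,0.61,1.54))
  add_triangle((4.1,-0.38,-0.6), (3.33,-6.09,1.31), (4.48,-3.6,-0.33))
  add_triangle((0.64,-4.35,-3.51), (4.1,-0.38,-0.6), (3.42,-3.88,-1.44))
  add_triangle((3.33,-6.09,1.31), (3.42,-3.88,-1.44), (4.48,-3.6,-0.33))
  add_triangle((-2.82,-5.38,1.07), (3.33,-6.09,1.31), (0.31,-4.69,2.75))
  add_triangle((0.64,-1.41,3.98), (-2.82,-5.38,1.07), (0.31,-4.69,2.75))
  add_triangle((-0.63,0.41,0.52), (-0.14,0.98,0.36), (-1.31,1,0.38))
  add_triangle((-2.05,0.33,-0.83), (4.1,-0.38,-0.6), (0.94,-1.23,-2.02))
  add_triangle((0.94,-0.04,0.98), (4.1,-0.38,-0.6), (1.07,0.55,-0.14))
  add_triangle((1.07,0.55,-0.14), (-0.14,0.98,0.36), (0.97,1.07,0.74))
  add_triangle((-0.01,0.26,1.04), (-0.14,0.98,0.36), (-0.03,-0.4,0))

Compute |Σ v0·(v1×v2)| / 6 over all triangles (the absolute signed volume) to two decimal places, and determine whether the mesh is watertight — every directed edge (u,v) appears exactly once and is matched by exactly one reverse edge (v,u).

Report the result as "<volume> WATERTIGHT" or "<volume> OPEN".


126.58 WATERTIGHT

Per-triangle v0·(v1×v2)/6:
  t1: +0.1882
  t2: +2.8374
  t3: +0.0400
  t4: +0.1415
  t5: +0.1273
  t6: +0.0638
  t7: +0.0337
  t8: +10.7222
  t9: +0.1741
  t10: +1.6025
  t11: +9.8729
  t12: +8.1819
  t13: +0.0673
  t14: +0.1675
  t15: +0.1772
  t16: +0.1130
  t17: +0.0568
  t18: +9.4421
  t19: -0.0405
  t20: +1.5882
  t21: +0.0536
  t22: +2.0943
  t23: +0.1099
  t24: +0.5029
  t25: +0.2903
  t26: +0.0750
  t27: +0.4092
  t28: -0.0366
  t29: +3.8532
  t30: +8.7467
  t31: +0.1933
  t32: +9.8245
  t33: +0.0217
  t34: +0.1344
  t35: +5.7295
  t36: +14.4345
  t37: -0.0805
  t38: +2.8512
  t39: +0.1855
  t40: +0.0162
  t41: +2.6251
  t42: +5.5633
  t43: +4.3430
  t44: +10.3823
  t45: +6.9362
  t46: +0.0692
  t47: +1.0626
  t48: +0.4952
  t49: +0.1278
  t50: +0.0141
Σ = +126.5845 → |volume| = 126.58

Directed edges: 150 total, each appears once with its reverse present → watertight.


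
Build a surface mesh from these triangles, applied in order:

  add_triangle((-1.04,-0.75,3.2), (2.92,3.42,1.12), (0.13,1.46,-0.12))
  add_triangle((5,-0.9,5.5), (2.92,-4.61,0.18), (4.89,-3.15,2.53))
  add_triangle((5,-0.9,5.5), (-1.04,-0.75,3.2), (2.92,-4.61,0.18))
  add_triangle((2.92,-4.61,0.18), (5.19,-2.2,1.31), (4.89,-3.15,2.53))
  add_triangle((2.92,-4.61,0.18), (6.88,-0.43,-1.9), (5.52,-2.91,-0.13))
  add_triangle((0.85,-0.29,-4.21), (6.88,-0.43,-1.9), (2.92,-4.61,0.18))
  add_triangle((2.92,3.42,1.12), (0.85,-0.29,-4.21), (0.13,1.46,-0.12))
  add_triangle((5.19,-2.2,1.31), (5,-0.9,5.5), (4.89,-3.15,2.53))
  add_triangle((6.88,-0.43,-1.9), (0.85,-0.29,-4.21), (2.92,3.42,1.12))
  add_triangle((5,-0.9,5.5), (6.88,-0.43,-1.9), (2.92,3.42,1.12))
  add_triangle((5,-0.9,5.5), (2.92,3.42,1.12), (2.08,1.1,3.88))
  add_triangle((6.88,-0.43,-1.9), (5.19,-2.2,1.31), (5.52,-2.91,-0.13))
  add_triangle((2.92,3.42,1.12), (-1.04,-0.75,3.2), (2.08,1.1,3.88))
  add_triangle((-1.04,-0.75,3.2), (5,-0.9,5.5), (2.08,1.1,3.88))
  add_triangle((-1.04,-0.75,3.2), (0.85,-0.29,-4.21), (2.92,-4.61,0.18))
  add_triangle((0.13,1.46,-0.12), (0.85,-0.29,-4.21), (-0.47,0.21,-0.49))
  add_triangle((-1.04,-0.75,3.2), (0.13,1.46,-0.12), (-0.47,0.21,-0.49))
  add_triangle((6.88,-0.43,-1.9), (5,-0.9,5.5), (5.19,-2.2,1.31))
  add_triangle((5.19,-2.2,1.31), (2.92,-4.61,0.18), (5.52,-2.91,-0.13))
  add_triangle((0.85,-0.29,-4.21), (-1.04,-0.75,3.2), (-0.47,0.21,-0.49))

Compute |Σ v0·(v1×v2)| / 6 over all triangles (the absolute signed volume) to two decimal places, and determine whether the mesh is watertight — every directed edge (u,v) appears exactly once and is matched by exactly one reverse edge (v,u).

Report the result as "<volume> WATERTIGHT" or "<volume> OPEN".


Per-triangle v0·(v1×v2)/6:
  t1: +2.3292
  t2: +3.9620
  t3: +17.1535
  t4: +4.2986
  t5: +4.1781
  t6: +20.4498
  t7: +2.9932
  t8: +5.3155
  t9: +15.8980
  t10: +29.7215
  t11: +7.8049
  t12: +5.0696
  t13: +3.0424
  t14: +6.5807
  t15: +3.2907
  t16: +0.6042
  t17: +0.4852
  t18: +12.9506
  t19: +4.1687
  t20: +0.4548
Σ = +150.7510 → |volume| = 150.75

Directed edges: 60 total, each appears once with its reverse present → watertight.

150.75 WATERTIGHT


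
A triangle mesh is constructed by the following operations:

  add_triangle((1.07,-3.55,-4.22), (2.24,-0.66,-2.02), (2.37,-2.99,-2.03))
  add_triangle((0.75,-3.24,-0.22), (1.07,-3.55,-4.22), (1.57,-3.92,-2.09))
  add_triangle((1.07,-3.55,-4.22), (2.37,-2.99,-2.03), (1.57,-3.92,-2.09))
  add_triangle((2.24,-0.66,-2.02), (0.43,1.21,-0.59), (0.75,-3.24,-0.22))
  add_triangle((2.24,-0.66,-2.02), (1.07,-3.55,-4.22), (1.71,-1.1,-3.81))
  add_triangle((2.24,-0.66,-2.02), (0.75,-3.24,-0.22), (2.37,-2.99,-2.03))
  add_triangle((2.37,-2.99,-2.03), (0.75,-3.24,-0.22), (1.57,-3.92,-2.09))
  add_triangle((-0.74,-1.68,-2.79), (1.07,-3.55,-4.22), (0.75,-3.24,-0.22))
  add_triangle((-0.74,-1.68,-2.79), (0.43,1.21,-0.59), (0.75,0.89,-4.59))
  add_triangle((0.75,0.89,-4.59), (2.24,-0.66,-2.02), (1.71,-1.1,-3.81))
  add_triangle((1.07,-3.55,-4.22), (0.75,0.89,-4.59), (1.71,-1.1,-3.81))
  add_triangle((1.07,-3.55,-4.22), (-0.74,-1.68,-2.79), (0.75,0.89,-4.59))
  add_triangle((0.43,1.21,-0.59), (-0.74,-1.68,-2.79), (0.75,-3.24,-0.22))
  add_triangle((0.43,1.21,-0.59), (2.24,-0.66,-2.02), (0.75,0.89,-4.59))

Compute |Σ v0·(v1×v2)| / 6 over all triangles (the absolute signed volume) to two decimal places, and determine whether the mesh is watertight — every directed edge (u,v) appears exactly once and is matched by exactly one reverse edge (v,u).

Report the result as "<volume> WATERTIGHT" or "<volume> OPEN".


Per-triangle v0·(v1×v2)/6:
  t1: +2.9144
  t2: +1.1792
  t3: +1.8829
  t4: -0.0002
  t5: +2.0144
  t6: +0.2696
  t7: +0.9988
  t8: +2.7843
  t9: +0.4355
  t10: +1.8117
  t11: +3.0988
  t12: +4.6427
  t13: -1.4358
  t14: +1.8692
Σ = +22.4654 → |volume| = 22.47

Directed edges: 42 total, each appears once with its reverse present → watertight.

22.47 WATERTIGHT


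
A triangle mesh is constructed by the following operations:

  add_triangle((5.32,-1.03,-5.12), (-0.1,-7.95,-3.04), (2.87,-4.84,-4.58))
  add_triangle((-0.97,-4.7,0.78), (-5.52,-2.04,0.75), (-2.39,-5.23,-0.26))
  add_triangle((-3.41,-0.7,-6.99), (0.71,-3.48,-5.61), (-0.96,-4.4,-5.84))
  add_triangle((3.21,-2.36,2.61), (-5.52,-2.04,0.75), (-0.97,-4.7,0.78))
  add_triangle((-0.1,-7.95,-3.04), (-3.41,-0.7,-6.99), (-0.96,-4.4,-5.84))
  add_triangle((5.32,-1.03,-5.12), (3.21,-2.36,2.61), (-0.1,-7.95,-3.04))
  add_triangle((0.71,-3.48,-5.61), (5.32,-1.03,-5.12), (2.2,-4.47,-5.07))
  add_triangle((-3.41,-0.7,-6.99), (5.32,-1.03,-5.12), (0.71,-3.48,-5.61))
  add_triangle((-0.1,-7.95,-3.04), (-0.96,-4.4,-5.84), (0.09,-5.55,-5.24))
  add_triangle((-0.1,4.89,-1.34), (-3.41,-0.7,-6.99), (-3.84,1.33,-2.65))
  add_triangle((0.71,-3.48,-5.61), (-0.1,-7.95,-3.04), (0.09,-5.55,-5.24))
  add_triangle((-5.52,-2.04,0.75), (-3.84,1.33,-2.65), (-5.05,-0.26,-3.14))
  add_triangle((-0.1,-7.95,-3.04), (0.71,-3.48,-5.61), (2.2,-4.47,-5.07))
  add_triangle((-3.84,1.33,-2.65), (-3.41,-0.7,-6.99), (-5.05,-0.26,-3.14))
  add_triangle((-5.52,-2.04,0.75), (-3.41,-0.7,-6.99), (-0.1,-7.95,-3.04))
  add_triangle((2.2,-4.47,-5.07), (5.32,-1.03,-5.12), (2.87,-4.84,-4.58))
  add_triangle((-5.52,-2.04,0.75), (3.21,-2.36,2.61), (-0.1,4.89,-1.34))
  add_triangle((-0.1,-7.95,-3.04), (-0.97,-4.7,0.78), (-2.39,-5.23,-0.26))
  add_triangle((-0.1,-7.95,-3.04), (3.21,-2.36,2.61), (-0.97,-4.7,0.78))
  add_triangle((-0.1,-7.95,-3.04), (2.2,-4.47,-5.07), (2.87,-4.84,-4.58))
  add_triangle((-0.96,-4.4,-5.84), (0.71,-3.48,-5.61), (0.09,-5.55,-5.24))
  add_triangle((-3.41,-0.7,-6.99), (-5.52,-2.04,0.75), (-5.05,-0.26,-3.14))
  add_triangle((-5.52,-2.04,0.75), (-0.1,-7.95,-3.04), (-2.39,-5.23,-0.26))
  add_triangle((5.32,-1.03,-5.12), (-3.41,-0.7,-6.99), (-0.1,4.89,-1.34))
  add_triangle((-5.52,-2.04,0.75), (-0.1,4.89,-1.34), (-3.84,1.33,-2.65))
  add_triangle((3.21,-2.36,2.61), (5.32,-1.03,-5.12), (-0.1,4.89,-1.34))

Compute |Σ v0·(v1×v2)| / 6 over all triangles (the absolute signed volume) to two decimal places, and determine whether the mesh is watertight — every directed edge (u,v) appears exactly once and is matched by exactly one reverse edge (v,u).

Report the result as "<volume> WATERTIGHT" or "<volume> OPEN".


Per-triangle v0·(v1×v2)/6:
  t1: +0.9316
  t2: +4.9277
  t3: +8.8978
  t4: +10.0521
  t5: +10.6782
  t6: +45.1068
  t7: +8.9148
  t8: +24.5009
  t9: +4.6175
  t10: +15.9385
  t11: +2.2077
  t12: +4.9899
  t13: +9.4364
  t14: +6.3774
  t15: +55.8340
  t16: +4.6982
  t17: +9.3913
  t18: +5.8369
  t19: +15.3022
  t20: +4.8920
  t21: +3.2366
  t22: +9.0425
  t23: +7.9545
  t24: +46.0923
  t25: +10.9534
  t26: +22.3993
Σ = +353.2105 → |volume| = 353.21

Directed edges: 78 total, each appears once with its reverse present → watertight.

353.21 WATERTIGHT


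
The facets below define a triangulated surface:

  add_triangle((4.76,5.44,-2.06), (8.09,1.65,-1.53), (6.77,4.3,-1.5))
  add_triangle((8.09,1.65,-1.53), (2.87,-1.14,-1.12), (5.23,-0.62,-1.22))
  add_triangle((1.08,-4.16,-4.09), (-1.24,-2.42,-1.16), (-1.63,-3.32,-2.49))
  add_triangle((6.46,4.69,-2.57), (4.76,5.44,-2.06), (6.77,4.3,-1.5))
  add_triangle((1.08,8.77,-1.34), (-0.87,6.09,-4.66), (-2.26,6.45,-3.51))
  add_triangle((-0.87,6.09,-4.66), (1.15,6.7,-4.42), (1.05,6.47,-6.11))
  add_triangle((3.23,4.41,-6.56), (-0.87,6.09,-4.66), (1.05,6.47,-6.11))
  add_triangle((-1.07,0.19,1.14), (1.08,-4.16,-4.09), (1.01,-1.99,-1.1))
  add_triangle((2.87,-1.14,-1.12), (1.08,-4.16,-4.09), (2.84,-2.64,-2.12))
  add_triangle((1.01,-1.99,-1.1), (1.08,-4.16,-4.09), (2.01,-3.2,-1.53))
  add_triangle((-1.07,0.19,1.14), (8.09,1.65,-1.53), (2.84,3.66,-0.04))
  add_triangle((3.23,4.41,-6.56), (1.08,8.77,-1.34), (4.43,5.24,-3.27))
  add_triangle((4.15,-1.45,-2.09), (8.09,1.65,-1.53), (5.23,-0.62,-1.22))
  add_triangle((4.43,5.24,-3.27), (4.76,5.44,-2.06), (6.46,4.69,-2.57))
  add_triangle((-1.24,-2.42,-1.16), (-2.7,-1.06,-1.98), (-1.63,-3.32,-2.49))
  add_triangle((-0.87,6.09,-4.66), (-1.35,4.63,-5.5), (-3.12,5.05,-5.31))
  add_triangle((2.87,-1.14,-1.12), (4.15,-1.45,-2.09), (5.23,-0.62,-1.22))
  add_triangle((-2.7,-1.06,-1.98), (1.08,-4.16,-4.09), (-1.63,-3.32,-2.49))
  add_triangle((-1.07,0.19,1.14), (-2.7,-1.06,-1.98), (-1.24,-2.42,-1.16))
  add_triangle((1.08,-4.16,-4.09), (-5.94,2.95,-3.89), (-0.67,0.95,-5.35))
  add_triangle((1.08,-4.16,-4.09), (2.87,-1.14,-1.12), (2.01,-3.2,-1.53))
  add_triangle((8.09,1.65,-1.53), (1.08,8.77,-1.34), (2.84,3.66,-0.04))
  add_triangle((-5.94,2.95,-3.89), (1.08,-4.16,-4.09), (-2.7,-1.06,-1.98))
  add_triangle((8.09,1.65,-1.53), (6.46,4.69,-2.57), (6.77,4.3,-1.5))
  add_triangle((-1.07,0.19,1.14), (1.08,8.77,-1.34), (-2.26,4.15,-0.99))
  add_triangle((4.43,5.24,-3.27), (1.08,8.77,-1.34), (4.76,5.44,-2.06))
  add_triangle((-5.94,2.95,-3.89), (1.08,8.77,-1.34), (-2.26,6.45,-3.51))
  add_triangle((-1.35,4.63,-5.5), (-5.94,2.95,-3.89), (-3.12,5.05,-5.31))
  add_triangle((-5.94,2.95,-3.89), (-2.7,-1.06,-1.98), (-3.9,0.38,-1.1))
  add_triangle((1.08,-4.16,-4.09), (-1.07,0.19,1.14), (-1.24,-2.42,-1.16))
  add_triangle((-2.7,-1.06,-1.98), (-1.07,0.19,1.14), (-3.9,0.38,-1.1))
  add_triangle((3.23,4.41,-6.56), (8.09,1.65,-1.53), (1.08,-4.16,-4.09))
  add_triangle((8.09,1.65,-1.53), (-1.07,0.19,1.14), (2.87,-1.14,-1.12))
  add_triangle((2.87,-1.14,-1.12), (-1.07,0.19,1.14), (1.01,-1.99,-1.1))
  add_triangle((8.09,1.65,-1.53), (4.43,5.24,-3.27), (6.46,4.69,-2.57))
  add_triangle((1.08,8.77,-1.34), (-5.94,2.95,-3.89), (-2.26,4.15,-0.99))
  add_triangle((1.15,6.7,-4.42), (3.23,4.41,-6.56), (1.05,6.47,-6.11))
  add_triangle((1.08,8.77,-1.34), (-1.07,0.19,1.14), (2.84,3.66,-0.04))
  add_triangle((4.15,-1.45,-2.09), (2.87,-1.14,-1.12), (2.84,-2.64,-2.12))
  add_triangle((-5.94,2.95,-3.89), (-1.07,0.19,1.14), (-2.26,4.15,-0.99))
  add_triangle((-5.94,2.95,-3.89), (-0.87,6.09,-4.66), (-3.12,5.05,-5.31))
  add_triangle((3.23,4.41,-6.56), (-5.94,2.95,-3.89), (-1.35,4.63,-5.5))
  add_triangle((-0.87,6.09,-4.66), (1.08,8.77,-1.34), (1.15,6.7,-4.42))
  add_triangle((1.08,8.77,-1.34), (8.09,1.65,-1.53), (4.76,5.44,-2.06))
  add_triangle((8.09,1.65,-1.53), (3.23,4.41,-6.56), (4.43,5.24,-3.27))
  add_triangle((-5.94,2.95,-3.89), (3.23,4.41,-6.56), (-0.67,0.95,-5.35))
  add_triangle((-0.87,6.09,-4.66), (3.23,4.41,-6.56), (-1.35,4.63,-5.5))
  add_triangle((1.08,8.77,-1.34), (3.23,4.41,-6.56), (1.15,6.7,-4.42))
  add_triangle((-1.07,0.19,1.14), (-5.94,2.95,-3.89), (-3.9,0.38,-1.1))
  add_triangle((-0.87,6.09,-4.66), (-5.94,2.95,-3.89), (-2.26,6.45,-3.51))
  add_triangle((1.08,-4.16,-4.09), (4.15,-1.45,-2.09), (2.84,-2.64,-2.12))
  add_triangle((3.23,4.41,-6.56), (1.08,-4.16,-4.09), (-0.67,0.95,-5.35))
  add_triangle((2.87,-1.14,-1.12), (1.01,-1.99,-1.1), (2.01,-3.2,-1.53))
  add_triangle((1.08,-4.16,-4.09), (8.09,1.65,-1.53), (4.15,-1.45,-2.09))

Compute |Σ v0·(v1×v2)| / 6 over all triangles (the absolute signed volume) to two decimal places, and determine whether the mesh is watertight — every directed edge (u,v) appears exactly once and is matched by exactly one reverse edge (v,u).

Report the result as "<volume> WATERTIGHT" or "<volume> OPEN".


Per-triangle v0·(v1×v2)/6:
  t1: -3.2414
  t2: -0.7756
  t3: +1.1038
  t4: +2.4392
  t5: +10.6722
  t6: +3.8956
  t7: +1.8417
  t8: +0.9322
  t9: -0.8475
  t10: +0.1475
  t11: +3.6212
  t12: +22.8641
  t13: +2.2533
  t14: +2.8583
  t15: +0.8240
  t16: +3.7544
  t17: +0.4059
  t18: +3.2172
  t19: +1.6055
  t20: +20.5501
  t21: +2.8836
  t22: +10.4484
  t23: +10.6428
  t24: +4.3082
  t25: +5.3038
  t26: +7.9649
  t27: +7.9047
  t28: +3.1909
  t29: +3.7826
  t30: +0.3719
  t31: +1.1720
  t32: +54.7897
  t33: +1.8636
  t34: +0.6284
  t35: +3.1763
  t36: +10.6512
  t37: +5.3328
  t38: +4.9125
  t39: +0.4363
  t40: +5.6829
  t41: +4.1235
  t42: +6.5236
  t43: +9.8131
  t44: +6.5258
  t45: +22.4829
  t46: +23.9401
  t47: +9.8944
  t48: +10.5431
  t49: +2.3457
  t50: +10.2028
  t51: +2.2368
  t52: +22.2594
  t53: -0.2442
  t54: +4.3233
Σ = +358.5391 → |volume| = 358.54

Directed edges: 162 total, each appears once with its reverse present → watertight.

358.54 WATERTIGHT


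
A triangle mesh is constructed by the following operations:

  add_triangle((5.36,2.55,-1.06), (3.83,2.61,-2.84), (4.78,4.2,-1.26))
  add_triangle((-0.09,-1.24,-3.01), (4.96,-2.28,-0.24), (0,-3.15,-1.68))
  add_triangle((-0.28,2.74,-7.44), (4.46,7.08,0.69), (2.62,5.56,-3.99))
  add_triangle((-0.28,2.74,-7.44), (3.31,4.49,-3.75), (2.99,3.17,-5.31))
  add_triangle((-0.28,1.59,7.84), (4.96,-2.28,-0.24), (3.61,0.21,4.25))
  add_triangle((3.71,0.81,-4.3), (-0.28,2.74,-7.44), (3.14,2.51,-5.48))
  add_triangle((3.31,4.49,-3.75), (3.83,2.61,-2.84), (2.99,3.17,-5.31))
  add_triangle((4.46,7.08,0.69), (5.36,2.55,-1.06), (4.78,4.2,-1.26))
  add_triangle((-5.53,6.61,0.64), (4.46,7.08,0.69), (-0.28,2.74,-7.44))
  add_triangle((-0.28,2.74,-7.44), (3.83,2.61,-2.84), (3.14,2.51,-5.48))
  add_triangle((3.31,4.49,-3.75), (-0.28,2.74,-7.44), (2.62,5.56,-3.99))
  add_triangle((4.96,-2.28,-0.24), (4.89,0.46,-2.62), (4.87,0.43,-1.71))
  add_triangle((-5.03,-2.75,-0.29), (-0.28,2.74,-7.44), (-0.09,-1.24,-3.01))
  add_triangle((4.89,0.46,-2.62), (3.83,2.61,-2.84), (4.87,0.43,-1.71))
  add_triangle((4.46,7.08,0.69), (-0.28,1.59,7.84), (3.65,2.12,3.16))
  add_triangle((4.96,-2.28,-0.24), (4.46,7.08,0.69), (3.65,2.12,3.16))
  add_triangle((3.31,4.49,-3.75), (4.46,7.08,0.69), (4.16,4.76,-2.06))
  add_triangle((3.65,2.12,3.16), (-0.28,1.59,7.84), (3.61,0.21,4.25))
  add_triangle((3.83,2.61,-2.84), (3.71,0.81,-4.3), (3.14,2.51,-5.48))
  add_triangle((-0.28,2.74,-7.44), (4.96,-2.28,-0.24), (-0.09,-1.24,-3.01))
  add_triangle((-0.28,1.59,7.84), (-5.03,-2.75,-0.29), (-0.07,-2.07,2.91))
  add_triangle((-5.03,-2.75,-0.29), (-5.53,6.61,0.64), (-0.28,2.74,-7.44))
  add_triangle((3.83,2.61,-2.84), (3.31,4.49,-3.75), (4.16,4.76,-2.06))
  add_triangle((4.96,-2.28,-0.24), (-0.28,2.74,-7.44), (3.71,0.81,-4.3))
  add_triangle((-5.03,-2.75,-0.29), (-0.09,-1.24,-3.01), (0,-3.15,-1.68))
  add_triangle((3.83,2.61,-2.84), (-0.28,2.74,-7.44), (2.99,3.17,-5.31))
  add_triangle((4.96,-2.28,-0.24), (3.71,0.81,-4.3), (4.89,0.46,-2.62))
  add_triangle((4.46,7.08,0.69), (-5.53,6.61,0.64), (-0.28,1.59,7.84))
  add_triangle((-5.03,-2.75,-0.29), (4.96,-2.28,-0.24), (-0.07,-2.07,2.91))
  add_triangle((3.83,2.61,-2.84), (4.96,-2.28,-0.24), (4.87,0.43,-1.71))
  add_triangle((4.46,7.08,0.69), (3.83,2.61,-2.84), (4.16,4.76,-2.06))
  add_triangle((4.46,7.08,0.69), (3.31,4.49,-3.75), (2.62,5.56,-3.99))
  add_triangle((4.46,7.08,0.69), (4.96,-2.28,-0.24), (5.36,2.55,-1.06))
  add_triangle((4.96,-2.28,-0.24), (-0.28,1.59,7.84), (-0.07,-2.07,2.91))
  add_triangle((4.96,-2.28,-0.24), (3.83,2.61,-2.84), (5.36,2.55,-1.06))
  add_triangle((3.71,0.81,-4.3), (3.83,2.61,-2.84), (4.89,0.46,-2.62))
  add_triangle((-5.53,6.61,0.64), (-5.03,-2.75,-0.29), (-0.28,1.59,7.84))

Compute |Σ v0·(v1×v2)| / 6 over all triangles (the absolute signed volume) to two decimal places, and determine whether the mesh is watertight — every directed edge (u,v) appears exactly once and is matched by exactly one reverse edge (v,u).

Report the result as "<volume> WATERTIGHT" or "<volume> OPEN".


547.81 OPEN

Per-triangle v0·(v1×v2)/6:
  t1: +3.3616
  t2: +6.0698
  t3: +2.7019
  t4: +7.1001
  t5: +6.7500
  t6: +5.5712
  t7: +3.4747
  t8: +4.0986
  t9: +88.1495
  t10: +4.0889
  t11: +6.8259
  t12: +1.9576
  t13: +14.6989
  t14: +1.6308
  t15: +25.4553
  t16: +22.3396
  t17: +4.3051
  t18: +10.4759
  t19: +3.8228
  t20: +14.4023
  t21: +17.6393
  t22: +62.2803
  t23: +3.0536
  t24: +6.6042
  t25: +6.2578
  t26: -0.2580
  t27: +4.2676
  t28: +87.9143
  t29: +13.0903
  t30: -0.5296
  t31: +2.2690
  t32: +6.9358
  t33: +9.7973
  t34: +17.1120
  t35: +8.1104
  t36: +3.9435
  t37: +62.0448
Σ = +547.8131 → |volume| = 547.81

Directed edges: 111 total; 9 unmatched, e.g. (3.83,2.61,-2.84)→(4.78,4.2,-1.26) → open.


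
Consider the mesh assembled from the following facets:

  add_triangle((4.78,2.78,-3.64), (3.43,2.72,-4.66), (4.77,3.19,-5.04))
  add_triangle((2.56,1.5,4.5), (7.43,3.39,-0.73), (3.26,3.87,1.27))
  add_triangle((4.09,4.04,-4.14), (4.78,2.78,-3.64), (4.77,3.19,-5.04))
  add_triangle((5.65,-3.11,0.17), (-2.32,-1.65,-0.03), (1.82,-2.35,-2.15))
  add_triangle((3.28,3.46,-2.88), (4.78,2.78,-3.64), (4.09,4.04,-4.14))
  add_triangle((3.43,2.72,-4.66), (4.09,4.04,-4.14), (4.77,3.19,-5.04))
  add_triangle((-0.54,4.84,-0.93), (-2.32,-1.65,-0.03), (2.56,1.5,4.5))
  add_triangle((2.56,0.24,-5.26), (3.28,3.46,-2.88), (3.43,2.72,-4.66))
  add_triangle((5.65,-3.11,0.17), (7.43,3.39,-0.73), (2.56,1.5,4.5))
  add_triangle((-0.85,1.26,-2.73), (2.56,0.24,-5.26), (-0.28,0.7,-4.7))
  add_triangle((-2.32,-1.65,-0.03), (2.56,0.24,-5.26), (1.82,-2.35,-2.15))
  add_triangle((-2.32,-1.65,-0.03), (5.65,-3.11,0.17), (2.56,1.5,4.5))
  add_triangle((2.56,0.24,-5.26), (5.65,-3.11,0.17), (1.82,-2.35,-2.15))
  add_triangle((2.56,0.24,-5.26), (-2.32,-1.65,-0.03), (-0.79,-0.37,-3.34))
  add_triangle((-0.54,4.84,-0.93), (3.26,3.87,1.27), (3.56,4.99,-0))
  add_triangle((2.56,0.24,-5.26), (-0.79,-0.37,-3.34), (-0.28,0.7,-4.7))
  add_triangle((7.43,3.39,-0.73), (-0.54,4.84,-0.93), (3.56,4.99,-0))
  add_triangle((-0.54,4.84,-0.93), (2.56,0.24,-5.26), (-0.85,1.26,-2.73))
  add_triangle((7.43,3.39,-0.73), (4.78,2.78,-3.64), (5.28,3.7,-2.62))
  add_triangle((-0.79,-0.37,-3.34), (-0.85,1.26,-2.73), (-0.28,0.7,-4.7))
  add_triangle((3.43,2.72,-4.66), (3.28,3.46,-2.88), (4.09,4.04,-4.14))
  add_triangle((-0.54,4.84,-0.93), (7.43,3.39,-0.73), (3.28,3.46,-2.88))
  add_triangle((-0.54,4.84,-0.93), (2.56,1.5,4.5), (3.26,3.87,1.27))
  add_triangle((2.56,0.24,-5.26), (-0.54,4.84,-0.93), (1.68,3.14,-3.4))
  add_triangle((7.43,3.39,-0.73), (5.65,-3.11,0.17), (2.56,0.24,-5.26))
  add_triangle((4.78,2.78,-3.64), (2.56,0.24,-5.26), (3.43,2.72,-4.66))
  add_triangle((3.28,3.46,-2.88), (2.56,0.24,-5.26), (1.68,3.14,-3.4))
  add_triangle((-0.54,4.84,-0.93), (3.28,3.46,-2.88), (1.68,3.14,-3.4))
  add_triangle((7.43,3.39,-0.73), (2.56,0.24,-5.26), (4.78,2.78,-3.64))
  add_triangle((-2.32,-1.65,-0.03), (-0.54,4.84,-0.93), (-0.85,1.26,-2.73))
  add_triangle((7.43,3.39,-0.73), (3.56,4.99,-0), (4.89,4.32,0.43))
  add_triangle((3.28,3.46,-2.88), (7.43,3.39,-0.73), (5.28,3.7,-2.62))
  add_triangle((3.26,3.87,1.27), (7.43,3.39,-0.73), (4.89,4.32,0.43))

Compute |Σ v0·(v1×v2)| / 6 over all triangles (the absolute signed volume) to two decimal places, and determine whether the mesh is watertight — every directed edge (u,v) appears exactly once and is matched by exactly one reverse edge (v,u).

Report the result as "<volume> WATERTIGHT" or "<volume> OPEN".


215.58 OPEN

Per-triangle v0·(v1×v2)/6:
  t1: -0.1347
  t2: +13.3654
  t3: +1.5233
  t4: +6.1275
  t5: +0.7623
  t6: +1.1360
  t7: +8.9085
  t8: -0.7380
  t9: +33.7653
  t10: +1.6283
  t11: +6.1304
  t12: +12.3000
  t13: +10.1995
  t14: +2.4278
  t15: +3.8315
  t16: +2.2040
  t17: +6.3003
  t18: +8.1751
  t19: +3.5094
  t20: +0.8622
  t21: -0.0222
  t22: +13.7200
  t23: +9.8294
  t24: +2.7036
  t25: +36.1104
  t26: +3.9502
  t27: +4.8414
  t28: +4.6425
  t29: +7.3590
  t30: +4.8269
  t31: +2.8899
  t32: +1.0201
  t33: +1.4275
Σ = +215.5825 → |volume| = 215.58

Directed edges: 99 total; 9 unmatched, e.g. (3.28,3.46,-2.88)→(4.78,2.78,-3.64) → open.


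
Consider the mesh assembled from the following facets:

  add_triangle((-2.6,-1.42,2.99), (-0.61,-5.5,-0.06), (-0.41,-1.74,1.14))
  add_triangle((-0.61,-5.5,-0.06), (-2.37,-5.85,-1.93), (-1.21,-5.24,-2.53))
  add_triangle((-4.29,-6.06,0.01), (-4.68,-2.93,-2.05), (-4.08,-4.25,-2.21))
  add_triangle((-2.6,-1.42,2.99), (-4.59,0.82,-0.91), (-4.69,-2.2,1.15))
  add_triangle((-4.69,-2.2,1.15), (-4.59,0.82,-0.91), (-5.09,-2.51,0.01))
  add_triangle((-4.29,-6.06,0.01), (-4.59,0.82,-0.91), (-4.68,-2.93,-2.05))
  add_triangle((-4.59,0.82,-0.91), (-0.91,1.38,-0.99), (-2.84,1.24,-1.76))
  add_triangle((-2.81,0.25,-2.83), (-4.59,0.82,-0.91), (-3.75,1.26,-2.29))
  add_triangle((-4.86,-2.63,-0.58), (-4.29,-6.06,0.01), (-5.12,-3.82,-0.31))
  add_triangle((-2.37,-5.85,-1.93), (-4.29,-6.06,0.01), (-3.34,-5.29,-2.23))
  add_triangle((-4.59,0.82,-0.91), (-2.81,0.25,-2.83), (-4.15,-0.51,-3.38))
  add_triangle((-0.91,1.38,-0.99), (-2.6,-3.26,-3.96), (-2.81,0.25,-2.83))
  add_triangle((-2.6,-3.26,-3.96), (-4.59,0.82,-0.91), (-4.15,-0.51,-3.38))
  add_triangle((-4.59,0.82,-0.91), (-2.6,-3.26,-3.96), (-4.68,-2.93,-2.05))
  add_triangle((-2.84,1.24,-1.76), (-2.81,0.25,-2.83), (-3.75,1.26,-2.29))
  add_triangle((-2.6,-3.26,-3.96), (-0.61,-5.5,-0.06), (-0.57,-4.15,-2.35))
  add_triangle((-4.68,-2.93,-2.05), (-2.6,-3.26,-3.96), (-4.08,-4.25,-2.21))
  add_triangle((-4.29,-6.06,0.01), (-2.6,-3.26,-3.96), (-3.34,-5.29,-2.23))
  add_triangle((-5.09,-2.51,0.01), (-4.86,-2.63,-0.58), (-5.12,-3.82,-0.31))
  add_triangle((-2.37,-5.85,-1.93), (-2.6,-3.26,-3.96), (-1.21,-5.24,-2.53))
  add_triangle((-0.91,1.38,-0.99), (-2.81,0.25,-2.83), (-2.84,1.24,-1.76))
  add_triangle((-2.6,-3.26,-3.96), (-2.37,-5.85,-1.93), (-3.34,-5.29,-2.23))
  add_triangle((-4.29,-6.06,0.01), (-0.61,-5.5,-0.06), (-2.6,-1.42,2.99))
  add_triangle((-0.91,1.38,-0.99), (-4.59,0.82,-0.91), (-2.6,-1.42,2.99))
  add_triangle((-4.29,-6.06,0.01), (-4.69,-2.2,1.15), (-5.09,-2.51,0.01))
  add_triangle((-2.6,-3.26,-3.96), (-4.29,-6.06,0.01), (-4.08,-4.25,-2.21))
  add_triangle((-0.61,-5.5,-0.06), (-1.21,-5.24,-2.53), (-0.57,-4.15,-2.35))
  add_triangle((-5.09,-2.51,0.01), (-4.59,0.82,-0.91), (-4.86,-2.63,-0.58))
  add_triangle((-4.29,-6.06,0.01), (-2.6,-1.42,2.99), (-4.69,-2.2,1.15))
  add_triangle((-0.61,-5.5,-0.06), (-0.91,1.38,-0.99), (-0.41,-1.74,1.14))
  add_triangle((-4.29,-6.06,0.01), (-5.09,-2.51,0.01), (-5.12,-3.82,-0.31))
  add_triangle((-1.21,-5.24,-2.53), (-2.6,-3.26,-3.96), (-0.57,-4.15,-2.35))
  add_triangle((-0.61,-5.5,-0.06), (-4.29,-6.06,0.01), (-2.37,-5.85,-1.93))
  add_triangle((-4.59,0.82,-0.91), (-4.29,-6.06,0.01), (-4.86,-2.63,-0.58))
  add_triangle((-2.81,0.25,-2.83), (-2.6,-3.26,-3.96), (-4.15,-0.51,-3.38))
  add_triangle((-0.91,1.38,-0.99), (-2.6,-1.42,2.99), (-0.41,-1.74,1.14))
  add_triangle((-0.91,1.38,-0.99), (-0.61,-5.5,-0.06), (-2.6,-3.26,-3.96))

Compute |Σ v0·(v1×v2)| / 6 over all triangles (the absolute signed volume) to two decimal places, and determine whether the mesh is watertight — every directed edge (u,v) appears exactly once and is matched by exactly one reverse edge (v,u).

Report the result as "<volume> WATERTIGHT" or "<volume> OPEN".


89.14 OPEN

Per-triangle v0·(v1×v2)/6:
  t1: +1.9970
  t2: +2.8258
  t3: +3.6114
  t4: +5.1482
  t5: +3.0720
  t6: +8.3393
  t7: +0.6610
  t8: +1.3241
  t9: +0.4679
  t10: +3.2120
  t11: +1.6829
  t12: +0.9364
  t13: +3.9886
  t14: +6.7266
  t15: +0.2101
  t16: -4.3343
  t17: +3.1929
  t18: +2.2823
  t19: +0.5844
  t20: +3.5667
  t21: +0.7033
  t22: +2.7614
  t23: +9.7970
  t24: +2.0976
  t25: +3.8175
  t26: +3.6365
  t27: +1.0798
  t28: +1.7241
  t29: +7.6062
  t30: -1.3293
  t31: +1.0727
  t32: +1.3678
  t33: +6.3091
  t34: -0.3000
  t35: +1.8597
  t36: -0.7942
  t37: -1.7620
Σ = +89.1427 → |volume| = 89.14

Directed edges: 111 total; 3 unmatched, e.g. (-2.84,1.24,-1.76)→(-4.59,0.82,-0.91) → open.


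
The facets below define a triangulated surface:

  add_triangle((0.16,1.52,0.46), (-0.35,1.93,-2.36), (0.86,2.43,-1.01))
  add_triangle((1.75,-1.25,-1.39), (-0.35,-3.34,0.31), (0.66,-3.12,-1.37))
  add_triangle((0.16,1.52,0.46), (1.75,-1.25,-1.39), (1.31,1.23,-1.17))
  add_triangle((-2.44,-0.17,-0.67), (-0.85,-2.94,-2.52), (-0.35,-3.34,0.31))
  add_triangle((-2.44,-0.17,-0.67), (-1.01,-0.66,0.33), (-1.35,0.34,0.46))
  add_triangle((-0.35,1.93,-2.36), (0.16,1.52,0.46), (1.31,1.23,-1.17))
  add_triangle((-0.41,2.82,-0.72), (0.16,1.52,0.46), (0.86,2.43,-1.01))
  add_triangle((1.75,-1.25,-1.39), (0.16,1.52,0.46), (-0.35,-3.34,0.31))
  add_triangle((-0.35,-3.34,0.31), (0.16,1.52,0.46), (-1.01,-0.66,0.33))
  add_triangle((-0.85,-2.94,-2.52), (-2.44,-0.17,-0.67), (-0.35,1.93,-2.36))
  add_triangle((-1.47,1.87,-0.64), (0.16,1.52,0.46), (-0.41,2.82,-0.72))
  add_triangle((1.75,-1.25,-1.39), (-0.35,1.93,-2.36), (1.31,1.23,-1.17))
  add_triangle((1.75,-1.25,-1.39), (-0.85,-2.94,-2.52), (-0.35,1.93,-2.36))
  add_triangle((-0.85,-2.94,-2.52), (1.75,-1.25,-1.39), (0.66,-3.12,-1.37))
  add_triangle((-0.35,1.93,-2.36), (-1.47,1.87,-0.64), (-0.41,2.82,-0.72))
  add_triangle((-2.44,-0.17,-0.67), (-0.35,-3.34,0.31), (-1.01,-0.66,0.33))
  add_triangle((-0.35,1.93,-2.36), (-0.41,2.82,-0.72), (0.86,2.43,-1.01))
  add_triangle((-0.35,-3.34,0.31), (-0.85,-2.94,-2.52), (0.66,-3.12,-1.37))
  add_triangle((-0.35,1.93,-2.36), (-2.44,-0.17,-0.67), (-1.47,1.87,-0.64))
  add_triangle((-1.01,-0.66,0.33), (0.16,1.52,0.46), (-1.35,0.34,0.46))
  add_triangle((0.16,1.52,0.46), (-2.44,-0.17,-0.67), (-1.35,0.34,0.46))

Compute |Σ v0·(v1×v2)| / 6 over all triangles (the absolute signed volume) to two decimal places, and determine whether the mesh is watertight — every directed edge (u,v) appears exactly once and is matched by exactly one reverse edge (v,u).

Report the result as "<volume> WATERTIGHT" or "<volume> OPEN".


26.56 OPEN

Per-triangle v0·(v1×v2)/6:
  t1: -0.6952
  t2: +0.9103
  t3: +0.4326
  t4: +3.5589
  t5: +0.3064
  t6: +1.0966
  t7: +0.5534
  t8: +0.6300
  t9: +0.3149
  t10: +4.4695
  t11: +0.4485
  t12: +1.6029
  t13: +4.2949
  t14: +1.5932
  t15: +1.0462
  t16: +0.7215
  t17: +1.0775
  t18: +2.0350
  t19: +1.6281
  t20: +0.1009
  t21: +0.4363
Σ = +26.5622 → |volume| = 26.56

Directed edges: 63 total; 3 unmatched, e.g. (-1.47,1.87,-0.64)→(0.16,1.52,0.46) → open.


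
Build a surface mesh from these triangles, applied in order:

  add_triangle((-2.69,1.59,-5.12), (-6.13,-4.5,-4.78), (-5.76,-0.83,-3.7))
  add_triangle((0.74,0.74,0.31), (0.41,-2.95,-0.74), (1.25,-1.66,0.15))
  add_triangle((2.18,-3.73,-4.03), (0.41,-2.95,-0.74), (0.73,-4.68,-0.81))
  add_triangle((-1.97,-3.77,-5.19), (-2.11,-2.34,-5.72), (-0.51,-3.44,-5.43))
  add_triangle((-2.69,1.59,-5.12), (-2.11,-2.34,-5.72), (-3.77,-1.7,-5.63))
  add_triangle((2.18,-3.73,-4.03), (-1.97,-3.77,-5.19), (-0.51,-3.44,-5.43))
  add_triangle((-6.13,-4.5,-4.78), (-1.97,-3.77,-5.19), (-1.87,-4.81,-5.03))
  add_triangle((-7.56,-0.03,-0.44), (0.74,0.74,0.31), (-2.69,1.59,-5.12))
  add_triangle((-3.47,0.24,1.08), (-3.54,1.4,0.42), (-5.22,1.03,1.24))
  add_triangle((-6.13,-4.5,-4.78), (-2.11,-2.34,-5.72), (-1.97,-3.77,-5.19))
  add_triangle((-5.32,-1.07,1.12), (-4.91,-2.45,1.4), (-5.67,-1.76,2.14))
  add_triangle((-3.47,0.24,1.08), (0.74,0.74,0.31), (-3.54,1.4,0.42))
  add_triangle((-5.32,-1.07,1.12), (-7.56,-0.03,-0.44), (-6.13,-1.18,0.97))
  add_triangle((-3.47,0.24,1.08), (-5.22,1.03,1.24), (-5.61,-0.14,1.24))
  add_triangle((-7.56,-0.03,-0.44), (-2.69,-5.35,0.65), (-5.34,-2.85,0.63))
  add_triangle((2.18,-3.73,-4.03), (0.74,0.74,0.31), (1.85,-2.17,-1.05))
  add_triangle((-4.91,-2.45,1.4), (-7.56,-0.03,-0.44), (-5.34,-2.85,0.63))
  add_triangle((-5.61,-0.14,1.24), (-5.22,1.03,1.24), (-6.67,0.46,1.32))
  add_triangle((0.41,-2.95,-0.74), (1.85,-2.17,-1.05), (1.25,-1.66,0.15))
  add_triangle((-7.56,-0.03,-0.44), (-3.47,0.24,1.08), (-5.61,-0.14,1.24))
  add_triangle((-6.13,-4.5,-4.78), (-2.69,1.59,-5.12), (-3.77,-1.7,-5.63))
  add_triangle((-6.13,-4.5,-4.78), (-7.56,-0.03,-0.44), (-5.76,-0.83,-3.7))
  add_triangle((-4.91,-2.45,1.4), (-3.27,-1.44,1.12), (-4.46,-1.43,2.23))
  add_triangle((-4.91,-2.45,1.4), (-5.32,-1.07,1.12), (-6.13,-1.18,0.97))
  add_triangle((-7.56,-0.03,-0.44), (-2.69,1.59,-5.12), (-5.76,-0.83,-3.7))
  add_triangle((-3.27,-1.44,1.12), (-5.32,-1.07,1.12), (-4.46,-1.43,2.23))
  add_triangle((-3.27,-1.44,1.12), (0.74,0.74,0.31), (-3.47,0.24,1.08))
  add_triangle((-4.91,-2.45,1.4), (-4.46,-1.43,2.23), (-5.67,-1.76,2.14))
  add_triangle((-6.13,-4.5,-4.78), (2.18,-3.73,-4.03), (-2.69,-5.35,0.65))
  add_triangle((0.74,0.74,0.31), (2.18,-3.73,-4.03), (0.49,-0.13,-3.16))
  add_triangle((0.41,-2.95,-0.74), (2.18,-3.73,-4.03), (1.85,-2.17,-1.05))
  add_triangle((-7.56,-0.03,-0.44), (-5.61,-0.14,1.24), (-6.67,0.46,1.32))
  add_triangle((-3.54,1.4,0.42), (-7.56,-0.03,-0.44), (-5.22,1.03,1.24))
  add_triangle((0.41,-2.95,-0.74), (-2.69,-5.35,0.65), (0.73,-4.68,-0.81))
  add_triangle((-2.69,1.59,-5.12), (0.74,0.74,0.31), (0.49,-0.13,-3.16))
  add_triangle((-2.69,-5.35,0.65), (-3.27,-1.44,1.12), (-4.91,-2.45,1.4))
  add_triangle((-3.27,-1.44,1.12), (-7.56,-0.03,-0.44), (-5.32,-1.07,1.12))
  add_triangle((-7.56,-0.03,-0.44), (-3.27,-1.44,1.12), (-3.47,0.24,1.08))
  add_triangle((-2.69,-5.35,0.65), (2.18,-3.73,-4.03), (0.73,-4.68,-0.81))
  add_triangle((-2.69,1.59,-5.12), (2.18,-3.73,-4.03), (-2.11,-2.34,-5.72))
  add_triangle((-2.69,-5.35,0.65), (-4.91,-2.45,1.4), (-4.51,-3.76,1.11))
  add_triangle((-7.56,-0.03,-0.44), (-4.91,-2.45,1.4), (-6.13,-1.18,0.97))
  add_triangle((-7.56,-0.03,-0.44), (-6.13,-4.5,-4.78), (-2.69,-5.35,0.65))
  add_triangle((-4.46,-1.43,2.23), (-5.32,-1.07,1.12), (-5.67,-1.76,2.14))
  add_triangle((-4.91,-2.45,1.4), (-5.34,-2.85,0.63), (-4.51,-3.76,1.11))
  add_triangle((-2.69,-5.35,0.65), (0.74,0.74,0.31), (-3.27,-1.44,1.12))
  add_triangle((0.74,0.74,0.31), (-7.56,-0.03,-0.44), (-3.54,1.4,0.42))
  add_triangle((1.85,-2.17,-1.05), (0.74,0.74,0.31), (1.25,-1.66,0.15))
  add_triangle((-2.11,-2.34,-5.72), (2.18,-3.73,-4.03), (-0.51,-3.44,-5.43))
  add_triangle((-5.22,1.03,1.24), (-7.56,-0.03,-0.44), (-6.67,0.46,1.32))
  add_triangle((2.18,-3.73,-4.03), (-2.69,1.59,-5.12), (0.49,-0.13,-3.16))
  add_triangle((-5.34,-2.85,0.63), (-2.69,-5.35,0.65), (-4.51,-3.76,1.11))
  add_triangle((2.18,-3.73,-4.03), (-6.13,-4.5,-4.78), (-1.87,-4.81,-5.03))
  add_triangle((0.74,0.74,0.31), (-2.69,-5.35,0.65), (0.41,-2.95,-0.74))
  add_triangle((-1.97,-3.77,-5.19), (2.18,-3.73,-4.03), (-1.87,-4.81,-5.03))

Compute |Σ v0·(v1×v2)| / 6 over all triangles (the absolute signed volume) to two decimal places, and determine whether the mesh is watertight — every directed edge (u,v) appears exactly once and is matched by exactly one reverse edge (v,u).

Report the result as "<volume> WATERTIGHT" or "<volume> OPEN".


Per-triangle v0·(v1×v2)/6:
  t1: +13.3764
  t2: -0.1724
  t3: -0.4184
  t4: +2.4085
  t5: +5.4867
  t6: +2.6952
  t7: +4.3511
  t8: +5.1479
  t9: -0.0068
  t10: +6.7210
  t11: +1.0259
  t12: +0.6729
  t13: +0.3283
  t14: +0.3132
  t15: +3.4544
  t16: +1.1206
  t17: +3.1274
  t18: +0.2179
  t19: +0.6846
  t20: -0.6911
  t21: +6.5013
  t22: +14.4766
  t23: -0.0282
  t24: +0.3984
  t25: +11.8340
  t26: -0.6916
  t27: +0.5674
  t28: +0.4979
  t29: +34.7219
  t30: +2.0750
  t31: +1.9426
  t32: +1.2136
  t33: +1.9218
  t34: -0.6924
  t35: +2.0818
  t36: +0.5970
  t37: -0.8388
  t38: +2.7240
  t39: +7.3396
  t40: +11.2892
  t41: +0.4325
  t42: +1.6084
  t43: +34.3060
  t44: +0.2621
  t45: +1.0760
  t46: +1.2179
  t47: +0.1058
  t48: +0.4697
  t49: +1.2972
  t50: +1.3152
  t51: +5.0651
  t52: +1.6128
  t53: -0.6703
  t54: +1.0355
  t55: +3.6829
Σ = +200.5917 → |volume| = 200.59

Directed edges: 165 total; 3 unmatched, e.g. (-2.11,-2.34,-5.72)→(-3.77,-1.7,-5.63) → open.

200.59 OPEN


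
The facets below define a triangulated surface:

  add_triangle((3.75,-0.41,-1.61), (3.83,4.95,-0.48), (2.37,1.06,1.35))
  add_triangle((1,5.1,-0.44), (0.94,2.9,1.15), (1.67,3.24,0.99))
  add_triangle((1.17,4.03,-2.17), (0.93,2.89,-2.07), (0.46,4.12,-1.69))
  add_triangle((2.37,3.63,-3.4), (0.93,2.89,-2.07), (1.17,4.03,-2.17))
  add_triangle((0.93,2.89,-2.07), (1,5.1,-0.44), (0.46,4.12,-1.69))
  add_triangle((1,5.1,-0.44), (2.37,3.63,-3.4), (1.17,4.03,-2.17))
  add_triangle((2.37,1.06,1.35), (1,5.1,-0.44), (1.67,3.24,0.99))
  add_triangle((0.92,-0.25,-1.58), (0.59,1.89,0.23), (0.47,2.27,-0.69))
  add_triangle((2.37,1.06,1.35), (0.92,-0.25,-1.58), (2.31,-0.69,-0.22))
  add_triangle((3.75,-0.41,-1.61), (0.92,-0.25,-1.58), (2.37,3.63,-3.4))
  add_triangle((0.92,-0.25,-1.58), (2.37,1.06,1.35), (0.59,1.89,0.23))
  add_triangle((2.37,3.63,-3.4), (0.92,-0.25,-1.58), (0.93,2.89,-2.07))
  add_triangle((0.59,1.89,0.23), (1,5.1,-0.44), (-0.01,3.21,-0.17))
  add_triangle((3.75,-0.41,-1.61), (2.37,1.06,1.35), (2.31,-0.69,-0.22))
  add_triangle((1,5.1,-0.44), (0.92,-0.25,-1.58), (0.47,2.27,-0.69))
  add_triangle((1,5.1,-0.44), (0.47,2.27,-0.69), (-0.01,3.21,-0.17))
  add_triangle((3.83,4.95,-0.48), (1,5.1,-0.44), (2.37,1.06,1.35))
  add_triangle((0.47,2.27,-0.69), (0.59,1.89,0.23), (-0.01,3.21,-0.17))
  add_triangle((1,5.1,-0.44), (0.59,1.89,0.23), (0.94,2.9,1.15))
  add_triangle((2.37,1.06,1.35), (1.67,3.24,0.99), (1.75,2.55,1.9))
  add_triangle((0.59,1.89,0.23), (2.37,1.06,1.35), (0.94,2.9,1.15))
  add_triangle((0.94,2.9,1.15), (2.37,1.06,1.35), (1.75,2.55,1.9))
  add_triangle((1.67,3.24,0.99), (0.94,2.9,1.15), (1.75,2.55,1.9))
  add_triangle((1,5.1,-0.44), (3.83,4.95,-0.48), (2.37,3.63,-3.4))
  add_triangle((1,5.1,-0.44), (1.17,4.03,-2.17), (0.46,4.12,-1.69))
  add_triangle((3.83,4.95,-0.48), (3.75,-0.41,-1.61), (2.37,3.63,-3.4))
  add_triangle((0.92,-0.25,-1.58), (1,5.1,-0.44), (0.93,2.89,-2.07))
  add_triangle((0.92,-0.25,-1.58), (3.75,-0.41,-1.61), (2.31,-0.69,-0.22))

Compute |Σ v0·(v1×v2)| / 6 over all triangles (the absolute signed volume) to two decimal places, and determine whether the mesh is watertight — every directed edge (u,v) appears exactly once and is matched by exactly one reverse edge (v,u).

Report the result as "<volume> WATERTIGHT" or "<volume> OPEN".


Per-triangle v0·(v1×v2)/6:
  t1: +6.9842
  t2: +0.8307
  t3: +0.2218
  t4: +0.3659
  t5: -0.9505
  t6: +1.5720
  t7: +1.0654
  t8: -0.4202
  t9: -1.0308
  t10: +3.1029
  t11: -1.3792
  t12: +0.6328
  t13: +0.2336
  t14: +1.2836
  t15: +0.3731
  t16: +0.2663
  t17: +3.6007
  t18: -0.2659
  t19: -0.1371
  t20: +0.8624
  t21: -0.4986
  t22: -0.4556
  t23: +0.3978
  t24: +7.4279
  t25: +0.9696
  t26: +10.8245
  t27: -1.0050
  t28: +0.3961
Σ = +35.2685 → |volume| = 35.27

Directed edges: 84 total, each appears once with its reverse present → watertight.

35.27 WATERTIGHT
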